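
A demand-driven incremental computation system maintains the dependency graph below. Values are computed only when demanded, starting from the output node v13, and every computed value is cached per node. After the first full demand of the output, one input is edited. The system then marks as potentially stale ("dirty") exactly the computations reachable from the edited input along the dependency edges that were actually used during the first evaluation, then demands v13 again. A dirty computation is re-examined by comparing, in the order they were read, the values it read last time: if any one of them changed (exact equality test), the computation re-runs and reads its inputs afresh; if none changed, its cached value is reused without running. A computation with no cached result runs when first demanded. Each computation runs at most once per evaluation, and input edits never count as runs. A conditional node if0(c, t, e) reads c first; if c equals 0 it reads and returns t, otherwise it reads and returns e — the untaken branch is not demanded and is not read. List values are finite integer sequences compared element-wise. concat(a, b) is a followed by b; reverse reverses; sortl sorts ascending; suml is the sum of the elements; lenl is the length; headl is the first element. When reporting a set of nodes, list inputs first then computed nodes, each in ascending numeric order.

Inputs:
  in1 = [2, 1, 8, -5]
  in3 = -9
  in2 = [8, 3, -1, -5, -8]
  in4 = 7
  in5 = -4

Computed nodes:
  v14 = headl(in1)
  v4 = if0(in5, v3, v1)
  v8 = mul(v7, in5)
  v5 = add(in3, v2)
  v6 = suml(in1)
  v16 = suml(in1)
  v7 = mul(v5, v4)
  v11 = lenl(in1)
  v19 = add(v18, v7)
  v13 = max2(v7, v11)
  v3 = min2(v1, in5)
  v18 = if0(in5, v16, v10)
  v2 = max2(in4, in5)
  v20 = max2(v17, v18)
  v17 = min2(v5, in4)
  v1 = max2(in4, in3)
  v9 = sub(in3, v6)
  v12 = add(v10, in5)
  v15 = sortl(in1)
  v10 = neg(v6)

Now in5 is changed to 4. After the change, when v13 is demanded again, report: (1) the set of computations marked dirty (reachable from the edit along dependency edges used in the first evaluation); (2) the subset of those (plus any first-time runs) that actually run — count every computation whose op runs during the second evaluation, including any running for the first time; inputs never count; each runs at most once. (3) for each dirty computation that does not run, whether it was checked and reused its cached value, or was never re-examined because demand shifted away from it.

First evaluation (everything demanded from the output):
  v1 = max2(7, -9) = 7
  v2 = max2(7, -4) = 7
  v4 = if0(in5=-4 -> else branch v1) = 7
  v5 = add(-9, 7) = -2
  v7 = mul(-2, 7) = -14
  v11 = lenl([2, 1, 8, -5]) = 4
  v13 = max2(-14, 4) = 4

Propagation after the edit:
  v2: runs — in5 -4->4; result 7 (same value as before).
  v4: runs — in5 -4->4; result 7 (same value as before).
  v5: checked — values it read are unchanged (in3 unchanged, v2 unchanged); reused cached -2 without running.
  v7: checked — values it read are unchanged (v5 unchanged, v4 unchanged); reused cached -14 without running.
  v13: checked — values it read are unchanged (v7 unchanged, v11 unchanged); reused cached 4 without running.

Key observation: the cutoff stops propagation at v5 — its inputs' values are unchanged, so it reuses its cache.

Marked dirty: v2, v4, v5, v7, v13.
Computations that run: v2, v4 — 2 in total.
Checked but reused from cache: v5, v7, v13.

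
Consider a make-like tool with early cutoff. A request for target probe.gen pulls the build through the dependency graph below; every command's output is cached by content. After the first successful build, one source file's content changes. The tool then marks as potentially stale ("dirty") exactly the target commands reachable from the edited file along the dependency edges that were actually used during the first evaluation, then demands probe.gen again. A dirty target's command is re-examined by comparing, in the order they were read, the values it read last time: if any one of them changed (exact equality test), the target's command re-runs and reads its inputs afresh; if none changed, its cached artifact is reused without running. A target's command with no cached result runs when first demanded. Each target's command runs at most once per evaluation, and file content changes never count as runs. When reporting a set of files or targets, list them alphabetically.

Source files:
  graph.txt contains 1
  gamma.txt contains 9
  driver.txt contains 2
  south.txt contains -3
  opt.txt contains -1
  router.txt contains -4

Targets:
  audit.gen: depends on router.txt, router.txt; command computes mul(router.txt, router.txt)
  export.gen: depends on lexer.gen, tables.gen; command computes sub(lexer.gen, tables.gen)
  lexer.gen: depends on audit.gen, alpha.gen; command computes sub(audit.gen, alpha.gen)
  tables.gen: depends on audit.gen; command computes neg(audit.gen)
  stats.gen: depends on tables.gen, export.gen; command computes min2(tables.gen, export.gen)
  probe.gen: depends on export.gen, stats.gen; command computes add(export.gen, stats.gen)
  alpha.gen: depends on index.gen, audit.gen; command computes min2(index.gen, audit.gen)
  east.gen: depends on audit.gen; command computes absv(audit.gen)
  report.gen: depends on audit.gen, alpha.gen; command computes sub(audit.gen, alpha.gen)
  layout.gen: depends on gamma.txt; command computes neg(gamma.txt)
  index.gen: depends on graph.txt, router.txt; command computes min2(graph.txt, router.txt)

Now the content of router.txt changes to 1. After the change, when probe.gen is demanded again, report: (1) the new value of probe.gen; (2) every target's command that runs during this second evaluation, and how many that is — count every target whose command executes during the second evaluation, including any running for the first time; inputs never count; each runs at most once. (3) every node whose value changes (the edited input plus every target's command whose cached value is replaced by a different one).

Demanding probe.gen again yields 0.
8 target commands run: alpha.gen, audit.gen, export.gen, index.gen, lexer.gen, probe.gen, stats.gen, tables.gen.
The nodes whose values change: alpha.gen, audit.gen, export.gen, index.gen, lexer.gen, probe.gen, router.txt, stats.gen, tables.gen.

First demand of the output computes:
  audit.gen = mul(-4, -4) = 16
  index.gen = min2(1, -4) = -4
  alpha.gen = min2(-4, 16) = -4
  lexer.gen = sub(16, -4) = 20
  tables.gen = neg(16) = -16
  export.gen = sub(20, -16) = 36
  stats.gen = min2(-16, 36) = -16
  probe.gen = add(36, -16) = 20

After the edit, cleaning proceeds:
  audit.gen: a read changed (router.txt -4->1; router.txt -4->1) — executes, giving 1.
  index.gen: a read changed (router.txt -4->1) — executes, giving 1.
  alpha.gen: a read changed (index.gen -4->1; audit.gen 16->1) — executes, giving 1.
  lexer.gen: a read changed (audit.gen 16->1; alpha.gen -4->1) — executes, giving 0.
  tables.gen: a read changed (audit.gen 16->1) — executes, giving -1.
  export.gen: a read changed (lexer.gen 20->0; tables.gen -16->-1) — executes, giving 1.
  stats.gen: a read changed (tables.gen -16->-1; export.gen 36->1) — executes, giving -1.
  probe.gen: a read changed (export.gen 36->1; stats.gen -16->-1) — executes, giving 0.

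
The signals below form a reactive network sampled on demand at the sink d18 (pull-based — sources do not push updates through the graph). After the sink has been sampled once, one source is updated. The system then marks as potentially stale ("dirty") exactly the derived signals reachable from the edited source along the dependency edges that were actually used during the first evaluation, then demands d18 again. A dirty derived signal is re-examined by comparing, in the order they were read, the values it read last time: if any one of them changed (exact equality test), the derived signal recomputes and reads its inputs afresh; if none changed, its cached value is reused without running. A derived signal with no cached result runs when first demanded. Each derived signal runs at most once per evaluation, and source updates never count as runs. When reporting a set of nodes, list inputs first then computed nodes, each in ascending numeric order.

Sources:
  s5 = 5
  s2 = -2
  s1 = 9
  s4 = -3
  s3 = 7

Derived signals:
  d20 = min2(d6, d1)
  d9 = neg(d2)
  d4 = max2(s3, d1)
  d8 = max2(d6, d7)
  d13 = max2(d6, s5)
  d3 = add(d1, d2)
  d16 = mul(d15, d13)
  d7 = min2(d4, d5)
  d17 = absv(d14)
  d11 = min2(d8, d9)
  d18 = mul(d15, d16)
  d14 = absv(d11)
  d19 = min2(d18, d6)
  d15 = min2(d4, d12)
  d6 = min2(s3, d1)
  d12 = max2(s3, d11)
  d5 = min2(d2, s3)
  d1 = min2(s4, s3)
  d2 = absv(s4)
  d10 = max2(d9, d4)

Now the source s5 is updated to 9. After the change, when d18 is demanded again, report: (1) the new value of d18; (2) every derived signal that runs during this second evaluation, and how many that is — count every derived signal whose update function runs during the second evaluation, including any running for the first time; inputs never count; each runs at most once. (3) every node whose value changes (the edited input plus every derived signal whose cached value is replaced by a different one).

Initial pass — values computed on the first demand:
  d1 = min2(-3, 7) = -3
  d2 = absv(-3) = 3
  d4 = max2(7, -3) = 7
  d5 = min2(3, 7) = 3
  d6 = min2(7, -3) = -3
  d7 = min2(7, 3) = 3
  d8 = max2(-3, 3) = 3
  d9 = neg(3) = -3
  d11 = min2(3, -3) = -3
  d12 = max2(7, -3) = 7
  d13 = max2(-3, 5) = 5
  d15 = min2(7, 7) = 7
  d16 = mul(7, 5) = 35
  d18 = mul(7, 35) = 245

Second demand — change propagation:
  d13: re-runs because s5 5->9; new result 9.
  d16: re-runs because d13 5->9; new result 63.
  d18: re-runs because d16 35->63; new result 441.

d18 now evaluates to 441.
Run set: d13, d16, d18 (3 run).
Changed values: s5, d13, d16, d18.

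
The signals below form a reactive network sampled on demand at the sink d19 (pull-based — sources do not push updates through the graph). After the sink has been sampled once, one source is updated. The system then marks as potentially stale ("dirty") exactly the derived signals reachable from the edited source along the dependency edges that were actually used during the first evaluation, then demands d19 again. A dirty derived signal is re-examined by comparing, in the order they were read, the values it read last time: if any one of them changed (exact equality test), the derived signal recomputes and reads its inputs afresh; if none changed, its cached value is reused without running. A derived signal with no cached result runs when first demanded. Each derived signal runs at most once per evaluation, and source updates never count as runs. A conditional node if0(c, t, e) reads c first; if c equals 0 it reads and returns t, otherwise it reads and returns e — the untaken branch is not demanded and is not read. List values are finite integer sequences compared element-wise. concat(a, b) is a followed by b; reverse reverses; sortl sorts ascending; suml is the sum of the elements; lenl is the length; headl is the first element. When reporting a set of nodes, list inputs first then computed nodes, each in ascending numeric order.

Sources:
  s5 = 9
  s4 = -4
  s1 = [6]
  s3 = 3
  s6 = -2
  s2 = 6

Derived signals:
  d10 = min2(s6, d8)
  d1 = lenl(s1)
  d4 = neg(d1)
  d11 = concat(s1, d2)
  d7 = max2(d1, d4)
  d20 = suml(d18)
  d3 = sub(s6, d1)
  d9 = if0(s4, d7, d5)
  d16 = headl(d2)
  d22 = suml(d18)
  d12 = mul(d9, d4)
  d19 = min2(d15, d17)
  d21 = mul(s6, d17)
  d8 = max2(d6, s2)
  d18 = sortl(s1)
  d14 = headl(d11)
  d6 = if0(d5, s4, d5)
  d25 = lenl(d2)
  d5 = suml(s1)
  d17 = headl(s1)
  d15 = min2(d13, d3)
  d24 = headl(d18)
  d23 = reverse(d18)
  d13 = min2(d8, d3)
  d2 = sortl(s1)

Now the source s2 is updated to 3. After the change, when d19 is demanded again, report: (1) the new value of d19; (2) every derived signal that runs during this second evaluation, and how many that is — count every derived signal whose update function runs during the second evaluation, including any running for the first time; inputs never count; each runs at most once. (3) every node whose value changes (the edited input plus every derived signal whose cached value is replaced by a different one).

d19 now evaluates to -3.
Run set: d8 (1 run).
Changed values: s2.
The important point: d8 recomputes to an identical value, and the output ends up unchanged.

Initial pass — values computed on the first demand:
  d1 = lenl([6]) = 1
  d3 = sub(-2, 1) = -3
  d5 = suml([6]) = 6
  d6 = if0(d5=6 -> else branch d5) = 6
  d8 = max2(6, 6) = 6
  d13 = min2(6, -3) = -3
  d15 = min2(-3, -3) = -3
  d17 = headl([6]) = 6
  d19 = min2(-3, 6) = -3

Second demand — change propagation:
  d8: re-runs because s2 6->3; new result 6 (unchanged).
  d13: re-examined; everything it read last time is the same (d8 unchanged, d3 unchanged) — cache -3 kept, no run.
  d15: re-examined; everything it read last time is the same (d13 unchanged, d3 unchanged) — cache -3 kept, no run.
  d19: re-examined; everything it read last time is the same (d15 unchanged, d17 unchanged) — cache -3 kept, no run.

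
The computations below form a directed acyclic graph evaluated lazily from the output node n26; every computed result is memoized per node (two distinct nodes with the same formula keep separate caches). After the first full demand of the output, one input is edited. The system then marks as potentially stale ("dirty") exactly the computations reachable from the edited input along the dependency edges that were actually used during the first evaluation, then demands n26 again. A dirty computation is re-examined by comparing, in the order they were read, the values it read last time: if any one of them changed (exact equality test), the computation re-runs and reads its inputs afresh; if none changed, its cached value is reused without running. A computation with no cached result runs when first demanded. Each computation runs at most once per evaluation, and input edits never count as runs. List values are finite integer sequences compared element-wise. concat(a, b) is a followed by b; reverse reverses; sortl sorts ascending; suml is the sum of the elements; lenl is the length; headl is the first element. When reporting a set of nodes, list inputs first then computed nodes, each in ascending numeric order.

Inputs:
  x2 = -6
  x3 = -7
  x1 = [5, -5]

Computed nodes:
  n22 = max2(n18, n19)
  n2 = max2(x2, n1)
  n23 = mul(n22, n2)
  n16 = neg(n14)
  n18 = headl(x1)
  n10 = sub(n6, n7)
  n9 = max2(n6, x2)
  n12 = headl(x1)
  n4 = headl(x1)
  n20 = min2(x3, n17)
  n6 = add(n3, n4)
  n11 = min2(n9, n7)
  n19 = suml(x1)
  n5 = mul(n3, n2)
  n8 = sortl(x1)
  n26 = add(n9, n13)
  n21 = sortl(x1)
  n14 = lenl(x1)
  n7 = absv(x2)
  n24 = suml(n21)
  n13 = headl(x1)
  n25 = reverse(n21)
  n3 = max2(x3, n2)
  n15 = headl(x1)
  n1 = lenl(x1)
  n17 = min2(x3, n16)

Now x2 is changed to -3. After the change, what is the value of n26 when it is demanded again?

Demanding n26 again yields 12.
Note where the cutoff bites: n3 is checked, finds nothing changed, and keeps its cache.

First demand of the output computes:
  n1 = lenl([5, -5]) = 2
  n2 = max2(-6, 2) = 2
  n3 = max2(-7, 2) = 2
  n4 = headl([5, -5]) = 5
  n6 = add(2, 5) = 7
  n9 = max2(7, -6) = 7
  n13 = headl([5, -5]) = 5
  n26 = add(7, 5) = 12

After the edit, cleaning proceeds:
  n2: a read changed (x2 -6->-3) — executes, giving 2 — identical to its old value.
  n3: dirty, but its reads are unchanged (x3 unchanged, n2 unchanged); cached 2 stands.
  n6: dirty, but its reads are unchanged (n3 unchanged, n4 unchanged); cached 7 stands.
  n9: a read changed (x2 -6->-3) — executes, giving 7 — identical to its old value.
  n26: dirty, but its reads are unchanged (n9 unchanged, n13 unchanged); cached 12 stands.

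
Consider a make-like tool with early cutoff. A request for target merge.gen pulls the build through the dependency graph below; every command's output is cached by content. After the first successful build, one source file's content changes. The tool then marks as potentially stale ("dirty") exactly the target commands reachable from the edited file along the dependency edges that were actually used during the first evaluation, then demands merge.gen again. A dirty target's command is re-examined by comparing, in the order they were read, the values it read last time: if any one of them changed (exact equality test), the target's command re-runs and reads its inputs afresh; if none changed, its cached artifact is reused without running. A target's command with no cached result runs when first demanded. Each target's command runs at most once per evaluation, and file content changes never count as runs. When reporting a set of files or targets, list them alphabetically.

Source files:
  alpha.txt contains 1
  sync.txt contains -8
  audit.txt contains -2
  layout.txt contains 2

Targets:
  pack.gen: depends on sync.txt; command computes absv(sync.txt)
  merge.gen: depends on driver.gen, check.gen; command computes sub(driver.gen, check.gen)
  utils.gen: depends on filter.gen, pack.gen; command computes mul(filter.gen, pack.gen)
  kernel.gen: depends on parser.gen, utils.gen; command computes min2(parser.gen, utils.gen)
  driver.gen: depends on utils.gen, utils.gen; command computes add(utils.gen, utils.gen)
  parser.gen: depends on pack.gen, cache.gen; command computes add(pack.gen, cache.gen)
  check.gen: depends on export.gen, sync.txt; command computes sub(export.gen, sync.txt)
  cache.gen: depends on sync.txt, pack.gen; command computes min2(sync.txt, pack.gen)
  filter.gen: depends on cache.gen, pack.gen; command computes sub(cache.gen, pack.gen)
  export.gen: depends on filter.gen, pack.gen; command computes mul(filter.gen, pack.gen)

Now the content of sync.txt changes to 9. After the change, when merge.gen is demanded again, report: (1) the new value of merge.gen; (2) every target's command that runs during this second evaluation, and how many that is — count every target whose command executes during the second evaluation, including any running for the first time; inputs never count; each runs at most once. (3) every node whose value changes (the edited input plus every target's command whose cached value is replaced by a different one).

First demand of the output computes:
  pack.gen = absv(-8) = 8
  cache.gen = min2(-8, 8) = -8
  filter.gen = sub(-8, 8) = -16
  export.gen = mul(-16, 8) = -128
  check.gen = sub(-128, -8) = -120
  utils.gen = mul(-16, 8) = -128
  driver.gen = add(-128, -128) = -256
  merge.gen = sub(-256, -120) = -136

After the edit, cleaning proceeds:
  pack.gen: a read changed (sync.txt -8->9) — executes, giving 9.
  cache.gen: a read changed (sync.txt -8->9; pack.gen 8->9) — executes, giving 9.
  filter.gen: a read changed (cache.gen -8->9; pack.gen 8->9) — executes, giving 0.
  export.gen: a read changed (filter.gen -16->0; pack.gen 8->9) — executes, giving 0.
  check.gen: a read changed (export.gen -128->0; sync.txt -8->9) — executes, giving -9.
  utils.gen: a read changed (filter.gen -16->0; pack.gen 8->9) — executes, giving 0.
  driver.gen: a read changed (utils.gen -128->0; utils.gen -128->0) — executes, giving 0.
  merge.gen: a read changed (driver.gen -256->0; check.gen -120->-9) — executes, giving 9.

Demanding merge.gen again yields 9.
8 target commands run: cache.gen, check.gen, driver.gen, export.gen, filter.gen, merge.gen, pack.gen, utils.gen.
The nodes whose values change: cache.gen, check.gen, driver.gen, export.gen, filter.gen, merge.gen, pack.gen, sync.txt, utils.gen.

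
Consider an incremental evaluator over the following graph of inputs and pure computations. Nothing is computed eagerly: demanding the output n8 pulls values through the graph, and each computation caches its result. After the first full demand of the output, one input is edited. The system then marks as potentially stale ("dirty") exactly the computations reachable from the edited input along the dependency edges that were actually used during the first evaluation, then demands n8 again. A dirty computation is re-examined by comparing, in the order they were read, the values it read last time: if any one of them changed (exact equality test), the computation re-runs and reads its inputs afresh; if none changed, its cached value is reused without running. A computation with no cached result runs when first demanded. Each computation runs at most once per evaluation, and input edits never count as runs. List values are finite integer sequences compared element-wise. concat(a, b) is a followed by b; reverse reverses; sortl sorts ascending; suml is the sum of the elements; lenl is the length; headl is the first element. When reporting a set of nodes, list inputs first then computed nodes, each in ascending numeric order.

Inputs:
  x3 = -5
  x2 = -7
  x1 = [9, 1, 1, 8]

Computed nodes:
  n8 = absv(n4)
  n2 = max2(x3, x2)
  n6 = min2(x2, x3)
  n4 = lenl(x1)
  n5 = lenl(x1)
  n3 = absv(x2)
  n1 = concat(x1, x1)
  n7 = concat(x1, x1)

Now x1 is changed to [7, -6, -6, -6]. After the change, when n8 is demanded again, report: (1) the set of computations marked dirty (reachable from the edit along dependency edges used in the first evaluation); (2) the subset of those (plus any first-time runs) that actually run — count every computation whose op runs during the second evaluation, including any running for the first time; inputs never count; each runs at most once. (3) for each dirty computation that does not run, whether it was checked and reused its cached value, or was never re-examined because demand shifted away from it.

Initial pass — values computed on the first demand:
  n4 = lenl([9, 1, 1, 8]) = 4
  n8 = absv(4) = 4

Second demand — change propagation:
  n4: re-runs because x1 [9, 1, 1, 8]->[7, -6, -6, -6]; new result 4 (unchanged).
  n8: re-examined; everything it read last time is the same (n4 unchanged) — cache 4 kept, no run.

The important point: n4 recomputes to an identical value, and the output ends up unchanged.

Dirty set: n4, n8.
Run set: n4 (1 run).
Re-examined without running (cache reused): n8.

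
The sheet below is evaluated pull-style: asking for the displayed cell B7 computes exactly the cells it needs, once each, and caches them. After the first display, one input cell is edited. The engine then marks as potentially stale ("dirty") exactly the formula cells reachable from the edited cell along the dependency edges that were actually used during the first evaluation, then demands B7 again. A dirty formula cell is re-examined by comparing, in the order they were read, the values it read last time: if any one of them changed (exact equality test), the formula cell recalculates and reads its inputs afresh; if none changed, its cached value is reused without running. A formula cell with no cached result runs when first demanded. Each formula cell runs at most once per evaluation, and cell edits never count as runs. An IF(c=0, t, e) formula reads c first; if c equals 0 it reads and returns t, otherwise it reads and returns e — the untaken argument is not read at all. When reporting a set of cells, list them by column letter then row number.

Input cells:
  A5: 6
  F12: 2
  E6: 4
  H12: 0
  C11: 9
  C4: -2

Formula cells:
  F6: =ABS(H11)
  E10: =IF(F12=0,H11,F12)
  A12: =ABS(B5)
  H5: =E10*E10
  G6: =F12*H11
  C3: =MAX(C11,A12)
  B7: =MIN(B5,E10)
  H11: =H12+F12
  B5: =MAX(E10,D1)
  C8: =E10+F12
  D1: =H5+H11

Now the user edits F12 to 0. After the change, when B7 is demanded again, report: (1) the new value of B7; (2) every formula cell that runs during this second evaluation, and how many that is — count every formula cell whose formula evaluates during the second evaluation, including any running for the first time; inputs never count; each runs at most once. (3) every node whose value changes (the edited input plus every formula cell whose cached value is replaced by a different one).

First demand of the output computes:
  H11 = 0 + 2 = 2
  E10 = IF(F12=0: F12=2 -> else branch F12) = 2
  H5 = 2 * 2 = 4
  D1 = 4 + 2 = 6
  B5 = MAX(2, 6) = 6
  B7 = MIN(6, 2) = 2

After the edit, cleaning proceeds:
  H11: a read changed (F12 2->0) — executes, giving 0.
  E10: a read changed (F12 2->0; F12 2->0) — executes, giving 0.
  H5: a read changed (E10 2->0; E10 2->0) — executes, giving 0.
  D1: a read changed (H5 4->0; H11 2->0) — executes, giving 0.
  B5: a read changed (E10 2->0; D1 6->0) — executes, giving 0.
  B7: a read changed (B5 6->0; E10 2->0) — executes, giving 0.

Demanding B7 again yields 0.
6 formula cells run: B5, B7, D1, E10, H5, H11.
The nodes whose values change: B5, B7, D1, E10, F12, H5, H11.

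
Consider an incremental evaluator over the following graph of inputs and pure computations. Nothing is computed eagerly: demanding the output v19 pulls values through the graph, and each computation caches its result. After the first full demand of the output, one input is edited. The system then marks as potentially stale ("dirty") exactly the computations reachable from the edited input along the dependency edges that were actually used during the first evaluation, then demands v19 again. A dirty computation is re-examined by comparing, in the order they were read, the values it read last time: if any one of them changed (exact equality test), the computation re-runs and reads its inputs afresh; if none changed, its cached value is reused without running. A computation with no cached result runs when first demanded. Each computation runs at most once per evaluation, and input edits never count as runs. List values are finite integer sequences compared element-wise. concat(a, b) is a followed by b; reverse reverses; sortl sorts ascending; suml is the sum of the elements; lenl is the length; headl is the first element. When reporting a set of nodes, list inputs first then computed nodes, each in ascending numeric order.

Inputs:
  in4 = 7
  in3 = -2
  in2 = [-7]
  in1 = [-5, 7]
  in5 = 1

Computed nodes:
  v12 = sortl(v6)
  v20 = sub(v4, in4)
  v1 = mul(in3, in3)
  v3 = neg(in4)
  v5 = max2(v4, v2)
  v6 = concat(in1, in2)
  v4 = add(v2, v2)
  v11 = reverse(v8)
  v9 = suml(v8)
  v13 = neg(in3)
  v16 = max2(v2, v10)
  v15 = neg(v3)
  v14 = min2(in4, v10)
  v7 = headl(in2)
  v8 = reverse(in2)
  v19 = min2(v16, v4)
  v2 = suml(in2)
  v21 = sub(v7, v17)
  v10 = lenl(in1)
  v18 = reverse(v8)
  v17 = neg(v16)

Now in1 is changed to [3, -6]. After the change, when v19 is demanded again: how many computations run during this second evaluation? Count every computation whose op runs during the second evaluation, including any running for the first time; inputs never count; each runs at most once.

Run set: v10 (1 run).
The important point: v10 recomputes to an identical value, and the output ends up unchanged.

Initial pass — values computed on the first demand:
  v2 = suml([-7]) = -7
  v4 = add(-7, -7) = -14
  v10 = lenl([-5, 7]) = 2
  v16 = max2(-7, 2) = 2
  v19 = min2(2, -14) = -14

Second demand — change propagation:
  v10: re-runs because in1 [-5, 7]->[3, -6]; new result 2 (unchanged).
  v16: re-examined; everything it read last time is the same (v2 unchanged, v10 unchanged) — cache 2 kept, no run.
  v19: re-examined; everything it read last time is the same (v16 unchanged, v4 unchanged) — cache -14 kept, no run.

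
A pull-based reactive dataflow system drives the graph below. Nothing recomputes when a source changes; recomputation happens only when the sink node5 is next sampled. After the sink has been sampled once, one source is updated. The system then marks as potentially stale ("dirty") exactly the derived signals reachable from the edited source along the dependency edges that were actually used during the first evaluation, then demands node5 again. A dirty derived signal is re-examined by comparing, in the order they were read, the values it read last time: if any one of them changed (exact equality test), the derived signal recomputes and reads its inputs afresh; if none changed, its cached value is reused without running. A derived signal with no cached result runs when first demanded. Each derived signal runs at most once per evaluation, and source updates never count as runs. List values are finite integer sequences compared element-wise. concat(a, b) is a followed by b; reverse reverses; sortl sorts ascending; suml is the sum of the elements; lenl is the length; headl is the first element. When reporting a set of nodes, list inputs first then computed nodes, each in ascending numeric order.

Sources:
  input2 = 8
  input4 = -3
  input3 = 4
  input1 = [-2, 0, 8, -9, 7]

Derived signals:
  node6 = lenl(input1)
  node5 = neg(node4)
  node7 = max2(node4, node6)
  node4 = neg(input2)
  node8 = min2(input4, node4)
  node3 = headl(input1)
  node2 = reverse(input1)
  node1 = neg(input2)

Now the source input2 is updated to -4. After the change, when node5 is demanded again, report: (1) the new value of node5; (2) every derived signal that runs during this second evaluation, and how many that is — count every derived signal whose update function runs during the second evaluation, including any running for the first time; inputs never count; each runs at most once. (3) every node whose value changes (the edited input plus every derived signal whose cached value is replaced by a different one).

First evaluation (everything demanded from the output):
  node4 = neg(8) = -8
  node5 = neg(-8) = 8

Propagation after the edit:
  node4: runs — input2 8->-4; result 4.
  node5: runs — node4 -8->4; result -4.

New value of node5: -4.
Derived signals that run: node4, node5 — 2 in total.
Values that change: input2, node4, node5.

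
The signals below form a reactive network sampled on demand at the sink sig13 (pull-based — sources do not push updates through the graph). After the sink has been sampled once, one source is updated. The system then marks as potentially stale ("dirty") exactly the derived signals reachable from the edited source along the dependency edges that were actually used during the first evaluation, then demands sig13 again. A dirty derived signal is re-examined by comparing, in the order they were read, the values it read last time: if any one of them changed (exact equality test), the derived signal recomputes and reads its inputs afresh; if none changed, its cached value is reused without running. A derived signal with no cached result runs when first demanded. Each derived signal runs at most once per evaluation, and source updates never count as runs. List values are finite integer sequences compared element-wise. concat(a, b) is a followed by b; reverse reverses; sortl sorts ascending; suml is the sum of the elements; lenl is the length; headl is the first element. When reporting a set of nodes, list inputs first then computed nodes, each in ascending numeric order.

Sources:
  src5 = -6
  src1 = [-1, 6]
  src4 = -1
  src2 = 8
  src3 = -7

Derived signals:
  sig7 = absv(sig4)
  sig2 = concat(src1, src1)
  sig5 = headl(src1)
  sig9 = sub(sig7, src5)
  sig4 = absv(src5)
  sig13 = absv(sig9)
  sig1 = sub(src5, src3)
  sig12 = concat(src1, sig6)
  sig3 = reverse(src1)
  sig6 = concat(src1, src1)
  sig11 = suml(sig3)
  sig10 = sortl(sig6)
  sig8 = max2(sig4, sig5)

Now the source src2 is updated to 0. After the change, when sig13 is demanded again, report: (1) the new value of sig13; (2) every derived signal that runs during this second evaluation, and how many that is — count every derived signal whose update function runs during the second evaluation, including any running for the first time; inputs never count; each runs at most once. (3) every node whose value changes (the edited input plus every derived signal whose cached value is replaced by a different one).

sig13 now evaluates to 12.
Run set: none (0 run).
Changed values: src2.
The important point: nothing the output needs ever reads src2, so the edit is invisible to it.

Initial pass — values computed on the first demand:
  sig4 = absv(-6) = 6
  sig7 = absv(6) = 6
  sig9 = sub(6, -6) = 12
  sig13 = absv(12) = 12

Second demand — change propagation:
  no demanded computation ever read src2, so the edit dirties nothing and nothing runs.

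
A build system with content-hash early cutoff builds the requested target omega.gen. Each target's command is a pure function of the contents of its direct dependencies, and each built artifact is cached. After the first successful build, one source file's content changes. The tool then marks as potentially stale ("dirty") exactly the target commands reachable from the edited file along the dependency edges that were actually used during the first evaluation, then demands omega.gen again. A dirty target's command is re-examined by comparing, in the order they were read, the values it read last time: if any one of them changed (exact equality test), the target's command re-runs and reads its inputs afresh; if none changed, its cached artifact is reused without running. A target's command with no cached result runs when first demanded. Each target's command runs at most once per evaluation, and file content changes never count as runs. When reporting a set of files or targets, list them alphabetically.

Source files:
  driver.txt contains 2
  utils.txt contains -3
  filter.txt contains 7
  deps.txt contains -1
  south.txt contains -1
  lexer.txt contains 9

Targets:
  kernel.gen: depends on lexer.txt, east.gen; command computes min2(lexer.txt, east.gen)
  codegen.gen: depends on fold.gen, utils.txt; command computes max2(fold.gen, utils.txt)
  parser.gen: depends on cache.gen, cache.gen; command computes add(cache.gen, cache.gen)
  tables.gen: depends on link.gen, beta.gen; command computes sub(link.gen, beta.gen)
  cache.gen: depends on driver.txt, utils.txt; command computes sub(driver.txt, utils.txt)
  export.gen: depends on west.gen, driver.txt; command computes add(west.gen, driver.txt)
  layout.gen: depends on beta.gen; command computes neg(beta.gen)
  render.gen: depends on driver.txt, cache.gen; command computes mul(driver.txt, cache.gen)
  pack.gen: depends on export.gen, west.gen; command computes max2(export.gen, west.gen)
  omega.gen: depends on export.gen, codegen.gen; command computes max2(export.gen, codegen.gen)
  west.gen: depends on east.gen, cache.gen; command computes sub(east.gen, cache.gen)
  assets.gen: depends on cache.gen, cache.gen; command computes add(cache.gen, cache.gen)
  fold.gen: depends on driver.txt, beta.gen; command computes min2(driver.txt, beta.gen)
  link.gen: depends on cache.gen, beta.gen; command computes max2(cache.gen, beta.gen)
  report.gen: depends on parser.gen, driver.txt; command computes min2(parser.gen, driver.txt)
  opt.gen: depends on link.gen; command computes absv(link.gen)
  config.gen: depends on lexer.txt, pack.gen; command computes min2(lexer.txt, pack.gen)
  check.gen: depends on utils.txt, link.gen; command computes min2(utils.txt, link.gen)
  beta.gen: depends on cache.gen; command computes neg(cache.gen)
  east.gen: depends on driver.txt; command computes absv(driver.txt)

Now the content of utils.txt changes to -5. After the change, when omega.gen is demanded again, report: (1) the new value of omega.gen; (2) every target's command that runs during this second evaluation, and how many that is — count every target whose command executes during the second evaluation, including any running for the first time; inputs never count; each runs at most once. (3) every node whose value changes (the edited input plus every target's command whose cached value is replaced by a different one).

New value of omega.gen: -3.
Target commands that run: beta.gen, cache.gen, codegen.gen, export.gen, fold.gen, omega.gen, west.gen — 7 in total.
Values that change: beta.gen, cache.gen, codegen.gen, export.gen, fold.gen, omega.gen, utils.txt, west.gen.

First evaluation (everything demanded from the output):
  cache.gen = sub(2, -3) = 5
  beta.gen = neg(5) = -5
  east.gen = absv(2) = 2
  fold.gen = min2(2, -5) = -5
  codegen.gen = max2(-5, -3) = -3
  west.gen = sub(2, 5) = -3
  export.gen = add(-3, 2) = -1
  omega.gen = max2(-1, -3) = -1

Propagation after the edit:
  cache.gen: runs — utils.txt -3->-5; result 7.
  beta.gen: runs — cache.gen 5->7; result -7.
  fold.gen: runs — beta.gen -5->-7; result -7.
  codegen.gen: runs — fold.gen -5->-7; utils.txt -3->-5; result -5.
  west.gen: runs — cache.gen 5->7; result -5.
  export.gen: runs — west.gen -3->-5; result -3.
  omega.gen: runs — export.gen -1->-3; codegen.gen -3->-5; result -3.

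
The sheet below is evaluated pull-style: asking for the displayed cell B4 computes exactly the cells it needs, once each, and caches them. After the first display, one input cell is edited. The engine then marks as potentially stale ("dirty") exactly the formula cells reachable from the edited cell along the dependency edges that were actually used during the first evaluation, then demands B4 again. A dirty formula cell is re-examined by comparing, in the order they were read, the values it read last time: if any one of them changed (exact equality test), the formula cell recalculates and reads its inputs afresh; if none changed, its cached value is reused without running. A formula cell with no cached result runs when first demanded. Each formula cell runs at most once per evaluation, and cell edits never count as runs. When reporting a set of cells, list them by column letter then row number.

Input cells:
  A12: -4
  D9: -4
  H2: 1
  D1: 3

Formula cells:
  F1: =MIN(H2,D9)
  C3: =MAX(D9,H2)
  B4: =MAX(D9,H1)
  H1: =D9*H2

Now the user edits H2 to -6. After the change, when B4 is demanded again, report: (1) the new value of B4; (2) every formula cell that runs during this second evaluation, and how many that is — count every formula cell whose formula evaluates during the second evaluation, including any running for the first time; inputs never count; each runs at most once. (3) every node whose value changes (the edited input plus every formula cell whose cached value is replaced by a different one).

Demanding B4 again yields 24.
2 formula cells run: B4, H1.
The nodes whose values change: B4, H1, H2.

First demand of the output computes:
  H1 = -4 * 1 = -4
  B4 = MAX(-4, -4) = -4

After the edit, cleaning proceeds:
  H1: a read changed (H2 1->-6) — executes, giving 24.
  B4: a read changed (H1 -4->24) — executes, giving 24.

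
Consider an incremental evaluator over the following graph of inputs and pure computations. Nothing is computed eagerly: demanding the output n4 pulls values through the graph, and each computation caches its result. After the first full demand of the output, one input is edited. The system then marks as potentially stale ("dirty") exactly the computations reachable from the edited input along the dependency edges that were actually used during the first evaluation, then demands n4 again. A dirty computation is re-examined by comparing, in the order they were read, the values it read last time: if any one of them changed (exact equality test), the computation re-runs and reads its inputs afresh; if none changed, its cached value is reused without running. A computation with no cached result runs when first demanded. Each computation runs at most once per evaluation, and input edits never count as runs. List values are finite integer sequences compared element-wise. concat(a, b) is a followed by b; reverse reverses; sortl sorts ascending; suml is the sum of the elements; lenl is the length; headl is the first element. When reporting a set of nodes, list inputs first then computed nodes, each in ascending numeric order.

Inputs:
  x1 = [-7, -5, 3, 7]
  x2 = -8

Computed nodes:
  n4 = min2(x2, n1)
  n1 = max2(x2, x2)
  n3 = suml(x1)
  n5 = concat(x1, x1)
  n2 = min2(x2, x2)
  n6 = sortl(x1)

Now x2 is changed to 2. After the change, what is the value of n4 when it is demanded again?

n4 now evaluates to 2.

Initial pass — values computed on the first demand:
  n1 = max2(-8, -8) = -8
  n4 = min2(-8, -8) = -8

Second demand — change propagation:
  n1: re-runs because x2 -8->2; x2 -8->2; new result 2.
  n4: re-runs because x2 -8->2; n1 -8->2; new result 2.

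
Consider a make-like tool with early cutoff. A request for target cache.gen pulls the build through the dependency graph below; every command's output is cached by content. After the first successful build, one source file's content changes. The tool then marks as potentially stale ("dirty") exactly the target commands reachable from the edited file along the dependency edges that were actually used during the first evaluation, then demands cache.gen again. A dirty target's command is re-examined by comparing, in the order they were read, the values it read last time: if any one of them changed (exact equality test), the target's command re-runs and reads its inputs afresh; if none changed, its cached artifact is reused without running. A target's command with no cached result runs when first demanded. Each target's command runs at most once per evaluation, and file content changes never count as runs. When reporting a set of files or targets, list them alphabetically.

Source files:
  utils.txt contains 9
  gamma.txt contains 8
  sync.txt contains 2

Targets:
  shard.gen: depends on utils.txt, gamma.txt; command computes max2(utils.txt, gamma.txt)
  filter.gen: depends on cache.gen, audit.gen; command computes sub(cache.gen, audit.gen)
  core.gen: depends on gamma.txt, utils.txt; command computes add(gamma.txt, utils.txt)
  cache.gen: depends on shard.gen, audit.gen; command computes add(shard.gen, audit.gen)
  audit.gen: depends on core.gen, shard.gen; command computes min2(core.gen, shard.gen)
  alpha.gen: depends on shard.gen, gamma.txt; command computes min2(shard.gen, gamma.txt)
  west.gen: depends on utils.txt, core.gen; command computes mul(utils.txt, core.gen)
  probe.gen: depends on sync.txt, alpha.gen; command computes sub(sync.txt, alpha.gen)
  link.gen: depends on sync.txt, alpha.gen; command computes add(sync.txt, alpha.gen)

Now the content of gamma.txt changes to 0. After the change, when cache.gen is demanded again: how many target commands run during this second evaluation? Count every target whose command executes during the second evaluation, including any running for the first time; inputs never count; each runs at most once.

3 target commands run: audit.gen, core.gen, shard.gen.
Note where the cutoff bites: cache.gen is checked, finds nothing changed, and keeps its cache.

First demand of the output computes:
  core.gen = add(8, 9) = 17
  shard.gen = max2(9, 8) = 9
  audit.gen = min2(17, 9) = 9
  cache.gen = add(9, 9) = 18

After the edit, cleaning proceeds:
  core.gen: a read changed (gamma.txt 8->0) — executes, giving 9.
  shard.gen: a read changed (gamma.txt 8->0) — executes, giving 9 — identical to its old value.
  audit.gen: a read changed (core.gen 17->9) — executes, giving 9 — identical to its old value.
  cache.gen: dirty, but its reads are unchanged (shard.gen unchanged, audit.gen unchanged); cached 18 stands.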